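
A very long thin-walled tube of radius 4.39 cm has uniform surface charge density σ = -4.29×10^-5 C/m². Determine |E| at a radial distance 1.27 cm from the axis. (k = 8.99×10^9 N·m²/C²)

Coaxial Gaussian cylinder, radius r = 1.27 cm, length L (r < 4.39 cm, inside the shell).
All the surface charge lies outside this cylinder: Q_enc = 0, hence E = 0.

E = 0 (no enclosed charge)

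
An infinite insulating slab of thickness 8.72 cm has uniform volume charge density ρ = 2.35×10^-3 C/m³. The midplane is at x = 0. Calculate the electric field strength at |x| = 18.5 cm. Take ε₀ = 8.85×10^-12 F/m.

The point |x| = 18.5 cm lies outside the slab (half-thickness 0.0436 m). A symmetric pillbox spanning the full slab encloses Q_enc = ρ·d·A.
Flux = 2EA ⇒ E = |ρ|d/(2ε₀), independent of distance outside.
E = (2.35×10^-3)(0.0872)/(2·8.85×10^-12) = 1.16×10^7 N/C.

E = 1.16×10^7 N/C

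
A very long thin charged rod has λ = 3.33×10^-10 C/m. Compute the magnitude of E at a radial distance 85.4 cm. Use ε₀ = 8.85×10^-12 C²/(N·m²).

By cylindrical symmetry E is radial; use a coaxial Gaussian cylinder of radius 85.4 cm and length L.
Q_enc = λL, so λ_enc = 3.33×10^-10 C/m.
Applying ∮E·dA = Q_enc/ε₀ with the end caps contributing no flux:
E = |λ_enc|/(2πε₀r) = (3.33×10^-10)/(2π·8.85×10^-12·0.854) = 7.01 N/C.

|E| = 7.01 N/C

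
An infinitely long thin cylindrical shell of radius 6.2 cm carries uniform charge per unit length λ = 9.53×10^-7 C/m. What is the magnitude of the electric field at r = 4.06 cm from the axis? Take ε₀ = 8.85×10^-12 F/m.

E = 0 (no enclosed charge)

Coaxial Gaussian cylinder, radius r = 4.06 cm, length L (r < 6.2 cm, inside the shell).
All the surface charge lies outside this cylinder: Q_enc = 0, hence E = 0.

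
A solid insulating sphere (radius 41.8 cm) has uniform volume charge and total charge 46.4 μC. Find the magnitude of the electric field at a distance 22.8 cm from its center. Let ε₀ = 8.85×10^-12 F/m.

|E| ≈ 1.30×10^6 N/C

Symmetry ⇒ E = E(r) r̂. Gaussian sphere of radius r = 22.8 cm (r < R).
Only the charge within r is enclosed: Q_enc = Q·(r/R)³ = (46.4 μC)·(22.8 cm/41.8 cm)³ = 7.53×10^-6 C.
Gauss's law: E·4πr² = Q_enc/ε₀.
E = |Q_enc|/(4πε₀r²) = (7.53e-6)/(4π·8.85×10^-12·(0.228)²) = 1.30×10^6 N/C.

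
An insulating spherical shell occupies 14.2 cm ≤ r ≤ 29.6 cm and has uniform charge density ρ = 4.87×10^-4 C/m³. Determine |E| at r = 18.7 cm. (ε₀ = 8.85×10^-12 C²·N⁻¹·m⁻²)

By spherical symmetry E is radial; choose a Gaussian sphere of radius r = 18.7 cm (within the shell material, 14.2 cm < r < 29.6 cm).
Only the shell between 14.2 cm and r is enclosed: Q_enc = ρ·(4π/3)(r³ − a³) = (4.87×10^-4)·(4π/3)·((0.187)³ − (0.142)³) = 7.499×10^-6 C.
Gauss's law: E·4πr² = Q_enc/ε₀.
E = |Q_enc|/(4πε₀r²) = (7.499e-6)/(4π·8.85×10^-12·(0.187)²) = 1.93e6 N/C.

|E| ≈ 1.93×10^6 V/m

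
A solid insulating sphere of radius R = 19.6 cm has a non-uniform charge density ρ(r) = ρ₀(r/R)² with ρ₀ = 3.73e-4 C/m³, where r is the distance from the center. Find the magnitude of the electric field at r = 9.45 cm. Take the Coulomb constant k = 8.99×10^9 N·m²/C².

E ≈ 1.85×10^5 N/C

Take a concentric spherical Gaussian surface of radius r = 9.45 cm (r < R).
Integrate the density: Q_enc = 4π ∫₀^r ρ₀(r'/R)^2 r'² dr' = 4πρ₀ r^5/(5·R²) = 1.839×10^-7 C.
By Gauss's law, ∮E·dA = E·4πr² = Q_enc/ε₀.
E = k|Q_enc|/r² = (8.99×10^9)(1.839e-7)/(0.0945)² = 1.85×10^5 N/C.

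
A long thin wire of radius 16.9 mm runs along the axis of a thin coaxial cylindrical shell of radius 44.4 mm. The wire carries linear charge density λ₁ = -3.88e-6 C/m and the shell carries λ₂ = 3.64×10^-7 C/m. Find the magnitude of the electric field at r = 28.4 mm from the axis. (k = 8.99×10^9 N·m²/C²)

E = 2.46×10^6 V/m

By cylindrical symmetry E is radial; use a coaxial Gaussian cylinder of radius 28.4 mm and length L (between the conductors, 16.9 mm < r < 44.4 mm).
The shell at 44.4 mm lies outside the Gaussian surface, so λ_enc = λ₁ = -3.88×10^-6 C/m.
Applying ∮E·dA = Q_enc/ε₀ with the end caps contributing no flux:
E = 2k|λ_enc|/r = 2(8.99×10^9)(3.88×10^-6)/(0.0284) = 2.46×10^6 N/C.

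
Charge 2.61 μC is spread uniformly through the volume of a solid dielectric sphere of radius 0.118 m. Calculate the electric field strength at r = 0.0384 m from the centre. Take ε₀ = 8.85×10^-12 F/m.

5.48×10^5 N/C

Use a concentric Gaussian sphere at r = 0.0384 m (r < R).
Only the charge within r is enclosed: Q_enc = Q·(r/R)³ = (2.61 μC)·(0.0384 m/0.118 m)³ = 8.995×10^-8 C.
Since E is radial and uniform over the Gaussian sphere, Φ = E·4πr² = Q_enc/ε₀.
E = |Q_enc|/(4πε₀r²) = (8.995×10^-8)/(4π·8.85×10^-12·(0.0384)²) = 5.48×10^5 N/C.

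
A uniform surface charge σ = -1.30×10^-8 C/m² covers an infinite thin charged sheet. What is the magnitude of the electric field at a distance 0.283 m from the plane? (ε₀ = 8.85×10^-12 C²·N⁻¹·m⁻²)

|E| ≈ 734 N/C

The symmetry is planar: E is normal to the sheet and the same magnitude on both sides. Take a pillbox straddling the sheet with end-cap area A.
Only the two end caps contribute flux: Φ = 2EA. With Q_enc = σA, Gauss's law gives E = |σ|/(2ε₀).
E = |σ|/(2ε₀) = (1.30×10^-8)/(2·8.85×10^-12) = 734 N/C.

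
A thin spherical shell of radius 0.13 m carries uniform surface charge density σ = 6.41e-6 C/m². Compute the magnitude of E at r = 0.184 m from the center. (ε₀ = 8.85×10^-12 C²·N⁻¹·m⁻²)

E = 3.62e5 N/C

Take a concentric spherical Gaussian surface of radius r = 0.184 m (r > 0.13 m).
The entire shell is enclosed: Q_enc = σ·4πR² = (6.41×10^-6)·4π·(0.13)² = 1.361×10^-6 C.
By Gauss's law, ∮E·dA = E·4πr² = Q_enc/ε₀.
E = |Q_enc|/(4πε₀r²) = (1.361×10^-6)/(4π·8.85×10^-12·(0.184)²) = 3.62×10^5 N/C.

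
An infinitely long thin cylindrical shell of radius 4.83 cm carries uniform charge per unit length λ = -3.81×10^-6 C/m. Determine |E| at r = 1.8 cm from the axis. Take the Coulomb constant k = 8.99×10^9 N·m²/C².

|E| = 0 V/m

Take a coaxial cylindrical Gaussian surface of radius r = 1.8 cm and length L (r < 4.83 cm, inside the shell).
All the surface charge lies outside this cylinder: Q_enc = 0, hence E = 0.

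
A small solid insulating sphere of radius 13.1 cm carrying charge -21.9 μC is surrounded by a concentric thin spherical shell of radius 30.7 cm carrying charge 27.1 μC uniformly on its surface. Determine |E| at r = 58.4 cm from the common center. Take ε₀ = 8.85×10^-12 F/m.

1.37e5 N/C

Take a concentric spherical Gaussian surface of radius r = 58.4 cm (r > 30.7 cm, enclosing both).
Q_enc = (-21.9 μC) + (27.1 μC) = 5.20×10^-6 C.
By Gauss's law, ∮E·dA = E·4πr² = Q_enc/ε₀.
E = |Q_enc|/(4πε₀r²) = (5.20×10^-6)/(4π·8.85×10^-12·(0.584)²) = 1.37×10^5 N/C.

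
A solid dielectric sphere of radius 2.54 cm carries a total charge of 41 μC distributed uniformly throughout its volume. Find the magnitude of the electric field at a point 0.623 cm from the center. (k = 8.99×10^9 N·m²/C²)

E ≈ 1.40×10^8 V/m

Use a concentric Gaussian sphere at r = 0.623 cm (r < R).
Only the charge within r is enclosed: Q_enc = Q·(r/R)³ = (41 μC)·(0.623 cm/2.54 cm)³ = 6.05×10^-7 C.
Applying ∮E·dA = Q_enc/ε₀ with Φ = E(4πr²):
E = k|Q_enc|/r² = (8.99×10^9)(6.05×10^-7)/(0.00623)² = 1.40e8 N/C.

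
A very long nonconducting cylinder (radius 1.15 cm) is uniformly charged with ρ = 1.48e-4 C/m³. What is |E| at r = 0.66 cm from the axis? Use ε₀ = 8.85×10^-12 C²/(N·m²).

Choose a coaxial cylinder of radius r = 0.66 cm (arbitrary length L) as the Gaussian surface (r < R).
Enclosed charge per unit length: λ_enc = ρ·πr² = (1.48×10^-4)π(0.0066)² = 2.025×10^-8 C/m.
Since E is radial and uniform over the curved surface, Φ = E·2πrL = Q_enc/ε₀ = λ_enc L/ε₀.
E = |λ_enc|/(2πε₀r) = (2.025×10^-8)/(2π·8.85×10^-12·0.0066) = 5.52×10^4 N/C.

5.52e4 N/C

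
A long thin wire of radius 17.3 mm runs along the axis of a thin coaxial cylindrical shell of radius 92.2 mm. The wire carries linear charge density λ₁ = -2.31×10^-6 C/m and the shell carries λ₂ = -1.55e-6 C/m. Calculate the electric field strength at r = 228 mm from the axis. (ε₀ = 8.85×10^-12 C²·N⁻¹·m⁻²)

Coaxial Gaussian cylinder, radius r = 228 mm, length L (r > 92.2 mm, enclosing both).
λ_enc = λ₁ + λ₂ = (-2.31×10^-6) + (-1.55e-6) = -3.86e-6 C/m.
Gauss's law: E·2πrL = λ_enc L/ε₀.
E = |λ_enc|/(2πε₀r) = (3.86×10^-6)/(2π·8.85×10^-12·0.228) = 3.04×10^5 N/C.

E ≈ 3.04e5 N/C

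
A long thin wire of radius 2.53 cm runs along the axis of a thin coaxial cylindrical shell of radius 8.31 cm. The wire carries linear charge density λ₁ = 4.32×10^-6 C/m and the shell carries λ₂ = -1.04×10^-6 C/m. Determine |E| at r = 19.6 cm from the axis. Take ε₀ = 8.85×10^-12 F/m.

3.01e5 V/m

Choose a coaxial cylinder of radius r = 19.6 cm (arbitrary length L) as the Gaussian surface (r > 8.31 cm, enclosing both).
λ_enc = λ₁ + λ₂ = (4.32×10^-6) + (-1.04e-6) = 3.28×10^-6 C/m.
Applying ∮E·dA = Q_enc/ε₀ with the end caps contributing no flux:
E = |λ_enc|/(2πε₀r) = (3.28×10^-6)/(2π·8.85×10^-12·0.196) = 3.01×10^5 N/C.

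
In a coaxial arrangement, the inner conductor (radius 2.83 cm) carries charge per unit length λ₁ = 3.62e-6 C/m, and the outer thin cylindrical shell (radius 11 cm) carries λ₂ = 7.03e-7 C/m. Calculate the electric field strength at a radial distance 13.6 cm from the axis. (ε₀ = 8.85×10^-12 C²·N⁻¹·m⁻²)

|E| = 5.72e5 N/C

Coaxial Gaussian cylinder, radius r = 13.6 cm, length L (r > 11 cm, enclosing both).
λ_enc = λ₁ + λ₂ = (3.62×10^-6) + (7.03×10^-7) = 4.323e-6 C/m.
By Gauss's law (flux through the curved wall only), E·2πrL = λ_enc L/ε₀.
E = |λ_enc|/(2πε₀r) = (4.323×10^-6)/(2π·8.85×10^-12·0.136) = 5.72×10^5 N/C.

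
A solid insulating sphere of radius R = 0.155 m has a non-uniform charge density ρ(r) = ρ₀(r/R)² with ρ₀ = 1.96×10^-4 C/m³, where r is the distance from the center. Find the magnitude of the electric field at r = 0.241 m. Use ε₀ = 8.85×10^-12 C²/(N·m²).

Symmetry ⇒ E = E(r) r̂. Gaussian sphere of radius r = 0.241 m (r > R, all charge enclosed).
Q_enc = 4π ∫₀^R ρ₀(r'/R)^2 r'² dr' = 4πρ₀R³/5 = 1.834×10^-6 C.
By Gauss's law, ∮E·dA = E·4πr² = Q_enc/ε₀.
E = |Q_enc|/(4πε₀r²) = (1.834×10^-6)/(4π·8.85×10^-12·(0.241)²) = 2.84×10^5 N/C.

2.84×10^5 V/m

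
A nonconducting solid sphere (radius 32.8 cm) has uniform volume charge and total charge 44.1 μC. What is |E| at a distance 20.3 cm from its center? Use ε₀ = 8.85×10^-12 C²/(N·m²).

|E| ≈ 2.28×10^6 N/C

Symmetry ⇒ E = E(r) r̂. Gaussian sphere of radius r = 20.3 cm (r < R).
Only the charge within r is enclosed: Q_enc = Q·(r/R)³ = (44.1 μC)·(20.3 cm/32.8 cm)³ = 1.045×10^-5 C.
Applying ∮E·dA = Q_enc/ε₀ with Φ = E(4πr²):
E = |Q_enc|/(4πε₀r²) = (1.045e-5)/(4π·8.85×10^-12·(0.203)²) = 2.28×10^6 N/C.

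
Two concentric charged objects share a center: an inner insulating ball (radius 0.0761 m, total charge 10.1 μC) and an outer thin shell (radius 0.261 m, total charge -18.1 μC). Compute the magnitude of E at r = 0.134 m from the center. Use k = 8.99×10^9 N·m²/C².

Take a concentric spherical Gaussian surface of radius r = 0.134 m (between the bodies, 0.0761 m < r < 0.261 m).
Only the inner charge is enclosed; the outer shell contributes nothing inside itself. Q_enc = 10.1 μC = 1.01e-5 C.
Gauss's law: E·4πr² = Q_enc/ε₀.
E = k|Q_enc|/r² = (8.99×10^9)(1.01e-5)/(0.134)² = 5.06×10^6 N/C.

E = 5.06×10^6 N/C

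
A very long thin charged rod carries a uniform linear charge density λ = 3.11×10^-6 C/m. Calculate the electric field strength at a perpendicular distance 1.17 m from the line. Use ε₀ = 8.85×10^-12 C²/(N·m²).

|E| = 4.78e4 N/C

By cylindrical symmetry E is radial; use a coaxial Gaussian cylinder of radius 1.17 m and length L.
Q_enc = λL, so λ_enc = 3.11×10^-6 C/m.
By Gauss's law (flux through the curved wall only), E·2πrL = λ_enc L/ε₀.
E = |λ_enc|/(2πε₀r) = (3.11e-6)/(2π·8.85×10^-12·1.17) = 4.78×10^4 N/C.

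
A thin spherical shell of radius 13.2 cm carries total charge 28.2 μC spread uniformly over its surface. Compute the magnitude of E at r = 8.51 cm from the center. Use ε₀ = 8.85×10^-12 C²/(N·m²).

Use a concentric Gaussian sphere at r = 8.51 cm (inside the shell, r < 13.2 cm).
All the charge is outside the Gaussian surface: Q_enc = 0, hence E = 0 everywhere inside the shell.

E = 0 (no enclosed charge)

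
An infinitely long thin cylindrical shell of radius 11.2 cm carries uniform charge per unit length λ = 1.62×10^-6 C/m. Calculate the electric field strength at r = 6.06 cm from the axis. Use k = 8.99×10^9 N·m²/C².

Take a coaxial cylindrical Gaussian surface of radius r = 6.06 cm and length L (r < 11.2 cm, inside the shell).
No charge is enclosed, so Gauss's law gives E·2πrL = 0 ⇒ E = 0.

E = 0 (no enclosed charge)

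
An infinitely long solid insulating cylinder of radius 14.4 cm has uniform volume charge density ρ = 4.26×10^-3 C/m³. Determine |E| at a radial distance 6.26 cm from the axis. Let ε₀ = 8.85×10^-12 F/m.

Take a coaxial cylindrical Gaussian surface of radius r = 6.26 cm and length L (r < R).
Charge inside radius r per length L is ρ·πr²·L, so λ_enc = ρπr² = 5.245×10^-5 C/m.
Gauss's law: E·2πrL = λ_enc L/ε₀.
E = |λ_enc|/(2πε₀r) = (5.245×10^-5)/(2π·8.85×10^-12·0.0626) = 1.51e7 N/C.

E ≈ 1.51e7 V/m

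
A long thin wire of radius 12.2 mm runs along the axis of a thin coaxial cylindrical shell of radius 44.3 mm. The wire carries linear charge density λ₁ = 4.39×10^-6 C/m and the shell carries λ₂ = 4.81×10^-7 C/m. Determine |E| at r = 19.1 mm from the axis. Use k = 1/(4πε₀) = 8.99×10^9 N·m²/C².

Take a coaxial cylindrical Gaussian surface of radius r = 19.1 mm and length L (between the conductors, 12.2 mm < r < 44.3 mm).
Only the inner wire is enclosed; the outer shell contributes nothing inside itself. λ_enc = λ₁ = 4.39×10^-6 C/m.
By Gauss's law (flux through the curved wall only), E·2πrL = λ_enc L/ε₀.
E = 2k|λ_enc|/r = 2(8.99×10^9)(4.39×10^-6)/(0.0191) = 4.13×10^6 N/C.

E = 4.13×10^6 N/C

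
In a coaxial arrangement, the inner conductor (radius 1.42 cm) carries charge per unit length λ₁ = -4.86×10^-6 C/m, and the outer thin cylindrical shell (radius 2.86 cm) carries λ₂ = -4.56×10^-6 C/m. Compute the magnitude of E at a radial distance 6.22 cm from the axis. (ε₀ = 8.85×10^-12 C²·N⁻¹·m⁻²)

2.72×10^6 N/C

By cylindrical symmetry E is radial; use a coaxial Gaussian cylinder of radius 6.22 cm and length L (r > 2.86 cm, enclosing both).
λ_enc = λ₁ + λ₂ = (-4.86e-6) + (-4.56×10^-6) = -9.42×10^-6 C/m.
Gauss's law: E·2πrL = λ_enc L/ε₀.
E = |λ_enc|/(2πε₀r) = (9.42×10^-6)/(2π·8.85×10^-12·0.0622) = 2.72e6 N/C.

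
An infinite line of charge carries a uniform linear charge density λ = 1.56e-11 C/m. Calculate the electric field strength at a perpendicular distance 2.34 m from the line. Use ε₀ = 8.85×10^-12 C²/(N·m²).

0.12 N/C

Take a coaxial cylindrical Gaussian surface of radius r = 2.34 m and length L.
Q_enc = λL, so λ_enc = 1.56×10^-11 C/m.
Gauss's law: E·2πrL = λ_enc L/ε₀.
E = |λ_enc|/(2πε₀r) = (1.56×10^-11)/(2π·8.85×10^-12·2.34) = 0.12 N/C.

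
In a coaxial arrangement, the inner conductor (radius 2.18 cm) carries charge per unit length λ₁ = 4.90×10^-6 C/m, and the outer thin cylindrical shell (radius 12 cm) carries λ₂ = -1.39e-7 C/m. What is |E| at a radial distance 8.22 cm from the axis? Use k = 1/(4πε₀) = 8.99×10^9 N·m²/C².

E ≈ 1.07e6 N/C

Take a coaxial cylindrical Gaussian surface of radius r = 8.22 cm and length L (between the conductors, 2.18 cm < r < 12 cm).
Only the inner wire is enclosed; the outer shell contributes nothing inside itself. λ_enc = λ₁ = 4.90×10^-6 C/m.
Since E is radial and uniform over the curved surface, Φ = E·2πrL = Q_enc/ε₀ = λ_enc L/ε₀.
E = 2k|λ_enc|/r = 2(8.99×10^9)(4.90e-6)/(0.0822) = 1.07×10^6 N/C.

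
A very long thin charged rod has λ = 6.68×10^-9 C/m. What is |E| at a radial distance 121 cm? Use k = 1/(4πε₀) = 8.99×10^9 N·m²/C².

Take a coaxial cylindrical Gaussian surface of radius r = 121 cm and length L.
Q_enc = λL, so λ_enc = 6.68e-9 C/m.
By Gauss's law (flux through the curved wall only), E·2πrL = λ_enc L/ε₀.
E = 2k|λ_enc|/r = 2(8.99×10^9)(6.68e-9)/(1.21) = 99.3 N/C.

E = 99.3 V/m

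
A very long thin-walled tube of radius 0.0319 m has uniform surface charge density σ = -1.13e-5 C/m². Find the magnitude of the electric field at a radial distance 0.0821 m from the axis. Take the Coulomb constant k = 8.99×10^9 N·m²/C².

By cylindrical symmetry E is radial; use a coaxial Gaussian cylinder of radius 0.0821 m and length L (r > 0.0319 m).
The whole shell is enclosed: λ_enc = σ·2πR = (-1.13×10^-5)·2π·(0.0319) = -2.265e-6 C/m.
Gauss's law: E·2πrL = λ_enc L/ε₀.
E = 2k|λ_enc|/r = 2(8.99×10^9)(2.265×10^-6)/(0.0821) = 4.96×10^5 N/C.

|E| = 4.96×10^5 N/C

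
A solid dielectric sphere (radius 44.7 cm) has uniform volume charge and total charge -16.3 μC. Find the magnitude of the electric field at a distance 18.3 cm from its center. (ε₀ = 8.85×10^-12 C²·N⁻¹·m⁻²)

E = 3.00×10^5 V/m

Symmetry ⇒ E = E(r) r̂. Gaussian sphere of radius r = 18.3 cm (r < R).
Only the charge within r is enclosed: Q_enc = Q·(r/R)³ = (-16.3 μC)·(18.3 cm/44.7 cm)³ = -1.118×10^-6 C.
Since E is radial and uniform over the Gaussian sphere, Φ = E·4πr² = Q_enc/ε₀.
E = |Q_enc|/(4πε₀r²) = (1.118×10^-6)/(4π·8.85×10^-12·(0.183)²) = 3.00e5 N/C.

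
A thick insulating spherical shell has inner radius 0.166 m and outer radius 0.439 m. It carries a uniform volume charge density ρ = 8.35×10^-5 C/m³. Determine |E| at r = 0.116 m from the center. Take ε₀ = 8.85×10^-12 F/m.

|E| = 0 V/m

Use a concentric Gaussian sphere at r = 0.116 m (r < 0.166 m, inside the empty cavity).
Q_enc = 0 (all charge lies at larger r); Gauss's law gives E = 0.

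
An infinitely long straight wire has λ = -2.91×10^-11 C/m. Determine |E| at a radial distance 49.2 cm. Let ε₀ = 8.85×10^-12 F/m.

|E| ≈ 1.06 V/m

Take a coaxial cylindrical Gaussian surface of radius r = 49.2 cm and length L.
Q_enc = λL, so λ_enc = -2.91×10^-11 C/m.
Since E is radial and uniform over the curved surface, Φ = E·2πrL = Q_enc/ε₀ = λ_enc L/ε₀.
E = |λ_enc|/(2πε₀r) = (2.91e-11)/(2π·8.85×10^-12·0.492) = 1.06 N/C.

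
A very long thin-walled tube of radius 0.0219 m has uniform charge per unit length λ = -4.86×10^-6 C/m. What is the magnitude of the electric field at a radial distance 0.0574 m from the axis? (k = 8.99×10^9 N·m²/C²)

E ≈ 1.52e6 N/C

Take a coaxial cylindrical Gaussian surface of radius r = 0.0574 m and length L (r > 0.0219 m).
The full line charge is enclosed: λ_enc = -4.86×10^-6 C/m.
By Gauss's law (flux through the curved wall only), E·2πrL = λ_enc L/ε₀.
E = 2k|λ_enc|/r = 2(8.99×10^9)(4.86e-6)/(0.0574) = 1.52e6 N/C.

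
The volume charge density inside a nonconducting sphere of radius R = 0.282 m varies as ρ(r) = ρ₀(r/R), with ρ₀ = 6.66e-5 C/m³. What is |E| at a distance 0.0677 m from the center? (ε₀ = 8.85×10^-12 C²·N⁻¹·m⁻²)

E ≈ 3.06×10^4 N/C

Use a concentric Gaussian sphere at r = 0.0677 m (r < R).
Integrate the density: Q_enc = 4π ∫₀^r ρ₀(r'/R)^1 r'² dr' = 4πρ₀ r^4/(4·R) = 1.559×10^-8 C.
Since E is radial and uniform over the Gaussian sphere, Φ = E·4πr² = Q_enc/ε₀.
E = |Q_enc|/(4πε₀r²) = (1.559×10^-8)/(4π·8.85×10^-12·(0.0677)²) = 3.06e4 N/C.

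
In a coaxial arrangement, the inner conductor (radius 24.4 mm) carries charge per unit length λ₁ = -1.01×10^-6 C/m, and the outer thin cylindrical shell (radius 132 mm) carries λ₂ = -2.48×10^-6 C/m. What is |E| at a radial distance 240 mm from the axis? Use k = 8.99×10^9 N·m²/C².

Choose a coaxial cylinder of radius r = 240 mm (arbitrary length L) as the Gaussian surface (r > 132 mm, enclosing both).
λ_enc = λ₁ + λ₂ = (-1.01e-6) + (-2.48×10^-6) = -3.49×10^-6 C/m.
Applying ∮E·dA = Q_enc/ε₀ with the end caps contributing no flux:
E = 2k|λ_enc|/r = 2(8.99×10^9)(3.49e-6)/(0.24) = 2.61×10^5 N/C.

|E| = 2.61e5 V/m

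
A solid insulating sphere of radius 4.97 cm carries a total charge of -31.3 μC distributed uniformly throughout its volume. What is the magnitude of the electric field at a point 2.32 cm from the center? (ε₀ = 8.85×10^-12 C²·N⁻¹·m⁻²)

By spherical symmetry E is radial; choose a Gaussian sphere of radius r = 2.32 cm (r < R).
Only the charge within r is enclosed: Q_enc = Q·(r/R)³ = (-31.3 μC)·(2.32 cm/4.97 cm)³ = -3.184×10^-6 C.
Applying ∮E·dA = Q_enc/ε₀ with Φ = E(4πr²):
E = |Q_enc|/(4πε₀r²) = (3.184e-6)/(4π·8.85×10^-12·(0.0232)²) = 5.32×10^7 N/C.

E ≈ 5.32×10^7 N/C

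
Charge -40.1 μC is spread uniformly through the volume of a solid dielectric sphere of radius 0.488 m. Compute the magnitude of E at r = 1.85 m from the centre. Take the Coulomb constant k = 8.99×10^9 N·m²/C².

E = 1.05e5 V/m

Symmetry ⇒ E = E(r) r̂. Gaussian sphere of radius r = 1.85 m (r > R, so the entire charge is enclosed).
Q_enc = -40.1 μC = -4.01e-5 C.
Applying ∮E·dA = Q_enc/ε₀ with Φ = E(4πr²):
E = k|Q_enc|/r² = (8.99×10^9)(4.01×10^-5)/(1.85)² = 1.05×10^5 N/C.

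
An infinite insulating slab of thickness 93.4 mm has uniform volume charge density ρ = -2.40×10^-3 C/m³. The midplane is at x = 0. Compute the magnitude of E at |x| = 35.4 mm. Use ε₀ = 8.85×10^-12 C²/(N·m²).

|E| = 9.60×10^6 N/C

By symmetry E is perpendicular to the slab. A Gaussian pillbox from −35.4 mm to +35.4 mm (face area A) lies entirely within the slab.
Q_enc = ρ·(2x)·A and flux = 2EA, so 2EA = 2ρxA/ε₀ ⇒ E = |ρ|x/ε₀.
E = (2.40×10^-3)(0.0354)/(8.85×10^-12) = 9.60e6 N/C.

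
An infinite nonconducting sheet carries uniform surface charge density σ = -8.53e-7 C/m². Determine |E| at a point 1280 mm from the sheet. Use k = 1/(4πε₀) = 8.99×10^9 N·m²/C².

4.82e4 N/C

By planar symmetry E is perpendicular to the sheet and uniform; use a Gaussian pillbox with flat faces of area A on each side of the sheet.
Flux Φ = 2EA and Q_enc = σA, so 2EA = σA/ε₀ ⇒ E = |σ|/(2ε₀), independent of distance.
E = 2πk|σ| = 2π(8.99×10^9)(8.53×10^-7) = 4.82×10^4 N/C.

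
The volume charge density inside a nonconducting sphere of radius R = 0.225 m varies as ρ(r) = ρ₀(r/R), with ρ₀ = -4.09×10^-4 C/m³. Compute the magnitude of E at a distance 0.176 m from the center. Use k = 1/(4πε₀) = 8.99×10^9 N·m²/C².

|E| ≈ 1.59×10^6 N/C

Symmetry ⇒ E = E(r) r̂. Gaussian sphere of radius r = 0.176 m (r < R).
Integrate the density: Q_enc = 4π ∫₀^r ρ₀(r'/R)^1 r'² dr' = 4πρ₀ r^4/(4·R) = -5.48×10^-6 C.
By Gauss's law, ∮E·dA = E·4πr² = Q_enc/ε₀.
E = k|Q_enc|/r² = (8.99×10^9)(5.48e-6)/(0.176)² = 1.59e6 N/C.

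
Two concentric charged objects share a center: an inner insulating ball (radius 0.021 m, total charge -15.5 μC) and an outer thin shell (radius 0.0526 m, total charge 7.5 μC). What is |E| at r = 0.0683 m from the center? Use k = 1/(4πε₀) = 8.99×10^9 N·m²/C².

Use a concentric Gaussian sphere at r = 0.0683 m (r > 0.0526 m, enclosing both).
Q_enc = (-15.5 μC) + (7.5 μC) = -8.00×10^-6 C.
Since E is radial and uniform over the Gaussian sphere, Φ = E·4πr² = Q_enc/ε₀.
E = k|Q_enc|/r² = (8.99×10^9)(8.00×10^-6)/(0.0683)² = 1.54×10^7 N/C.

E = 1.54×10^7 V/m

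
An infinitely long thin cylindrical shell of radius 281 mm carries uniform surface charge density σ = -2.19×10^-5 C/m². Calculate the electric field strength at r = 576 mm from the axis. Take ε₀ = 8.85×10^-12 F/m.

Coaxial Gaussian cylinder, radius r = 576 mm, length L (r > 281 mm).
The whole shell is enclosed: λ_enc = σ·2πR = (-2.19×10^-5)·2π·(0.281) = -3.867×10^-5 C/m.
Gauss's law: E·2πrL = λ_enc L/ε₀.
E = |λ_enc|/(2πε₀r) = (3.867×10^-5)/(2π·8.85×10^-12·0.576) = 1.21e6 N/C.

1.21×10^6 N/C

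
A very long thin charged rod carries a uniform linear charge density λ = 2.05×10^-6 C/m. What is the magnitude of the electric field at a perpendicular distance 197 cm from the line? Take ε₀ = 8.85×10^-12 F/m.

Take a coaxial cylindrical Gaussian surface of radius r = 197 cm and length L.
Q_enc = λL, so λ_enc = 2.05×10^-6 C/m.
Applying ∮E·dA = Q_enc/ε₀ with the end caps contributing no flux:
E = |λ_enc|/(2πε₀r) = (2.05×10^-6)/(2π·8.85×10^-12·1.97) = 1.87×10^4 N/C.

|E| = 1.87e4 N/C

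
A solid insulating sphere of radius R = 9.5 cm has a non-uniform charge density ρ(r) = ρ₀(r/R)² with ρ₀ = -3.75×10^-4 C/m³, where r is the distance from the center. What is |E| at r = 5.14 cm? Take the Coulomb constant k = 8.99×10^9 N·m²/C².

By spherical symmetry E is radial; choose a Gaussian sphere of radius r = 5.14 cm (r < R).
Q_enc = ∫₀^r ρ(r')·4πr'² dr' = (4πρ₀/R²) ∫₀^r r'^4 dr' = 4πρ₀ r^5/(5·R²) = -3.747×10^-8 C.
Applying ∮E·dA = Q_enc/ε₀ with Φ = E(4πr²):
E = k|Q_enc|/r² = (8.99×10^9)(3.747×10^-8)/(0.0514)² = 1.27e5 N/C.

E ≈ 1.27e5 N/C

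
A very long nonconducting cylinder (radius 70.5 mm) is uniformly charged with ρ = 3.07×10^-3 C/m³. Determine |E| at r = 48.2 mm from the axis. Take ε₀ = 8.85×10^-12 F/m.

E = 8.36e6 V/m

Coaxial Gaussian cylinder, radius r = 48.2 mm, length L (r < R).
Charge inside radius r per length L is ρ·πr²·L, so λ_enc = ρπr² = 2.241×10^-5 C/m.
By Gauss's law (flux through the curved wall only), E·2πrL = λ_enc L/ε₀.
E = |λ_enc|/(2πε₀r) = (2.241×10^-5)/(2π·8.85×10^-12·0.0482) = 8.36e6 N/C.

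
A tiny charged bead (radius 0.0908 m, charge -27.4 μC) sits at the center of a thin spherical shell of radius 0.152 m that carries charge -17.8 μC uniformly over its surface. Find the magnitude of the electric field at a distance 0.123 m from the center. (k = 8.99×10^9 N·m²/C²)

E = 1.63×10^7 N/C

By spherical symmetry E is radial; choose a Gaussian sphere of radius r = 0.123 m (between the bodies, 0.0908 m < r < 0.152 m).
The shell at 0.152 m lies outside the Gaussian surface, so Q_enc = -27.4 μC = -2.74e-5 C.
Applying ∮E·dA = Q_enc/ε₀ with Φ = E(4πr²):
E = k|Q_enc|/r² = (8.99×10^9)(2.74×10^-5)/(0.123)² = 1.63e7 N/C.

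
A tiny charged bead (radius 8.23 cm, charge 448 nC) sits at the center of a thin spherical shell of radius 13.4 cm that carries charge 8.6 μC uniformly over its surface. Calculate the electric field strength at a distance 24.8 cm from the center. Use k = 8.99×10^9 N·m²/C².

By spherical symmetry E is radial; choose a Gaussian sphere of radius r = 24.8 cm (r > 13.4 cm, enclosing both).
Q_enc = (448 nC) + (8.6 μC) = 9.048×10^-6 C.
Gauss's law: E·4πr² = Q_enc/ε₀.
E = k|Q_enc|/r² = (8.99×10^9)(9.048×10^-6)/(0.248)² = 1.32×10^6 N/C.

E = 1.32×10^6 N/C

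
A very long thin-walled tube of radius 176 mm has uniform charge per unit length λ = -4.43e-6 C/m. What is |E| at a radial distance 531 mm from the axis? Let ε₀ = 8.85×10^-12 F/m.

Choose a coaxial cylinder of radius r = 531 mm (arbitrary length L) as the Gaussian surface (r > 176 mm).
The full line charge is enclosed: λ_enc = -4.43×10^-6 C/m.
By Gauss's law (flux through the curved wall only), E·2πrL = λ_enc L/ε₀.
E = |λ_enc|/(2πε₀r) = (4.43e-6)/(2π·8.85×10^-12·0.531) = 1.50×10^5 N/C.

|E| = 1.50×10^5 N/C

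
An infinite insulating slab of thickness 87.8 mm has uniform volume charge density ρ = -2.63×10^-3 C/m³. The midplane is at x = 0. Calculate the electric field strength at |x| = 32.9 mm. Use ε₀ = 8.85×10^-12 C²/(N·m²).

9.78e6 V/m

By symmetry E is perpendicular to the slab. A Gaussian pillbox from −32.9 mm to +32.9 mm (face area A) lies entirely within the slab.
Q_enc = ρ·(2x)·A and flux = 2EA, so 2EA = 2ρxA/ε₀ ⇒ E = |ρ|x/ε₀.
E = (2.63e-3)(0.0329)/(8.85×10^-12) = 9.78e6 N/C.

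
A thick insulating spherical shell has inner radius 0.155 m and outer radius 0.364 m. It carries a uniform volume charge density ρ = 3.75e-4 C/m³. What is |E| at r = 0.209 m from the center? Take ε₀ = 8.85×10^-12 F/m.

E = 1.75×10^6 N/C

By spherical symmetry E is radial; choose a Gaussian sphere of radius r = 0.209 m (within the shell material, 0.155 m < r < 0.364 m).
Only the shell between 0.155 m and r is enclosed: Q_enc = ρ·(4π/3)(r³ − a³) = (3.75×10^-4)·(4π/3)·((0.209)³ − (0.155)³) = 8.491×10^-6 C.
Gauss's law: E·4πr² = Q_enc/ε₀.
E = |Q_enc|/(4πε₀r²) = (8.491×10^-6)/(4π·8.85×10^-12·(0.209)²) = 1.75e6 N/C.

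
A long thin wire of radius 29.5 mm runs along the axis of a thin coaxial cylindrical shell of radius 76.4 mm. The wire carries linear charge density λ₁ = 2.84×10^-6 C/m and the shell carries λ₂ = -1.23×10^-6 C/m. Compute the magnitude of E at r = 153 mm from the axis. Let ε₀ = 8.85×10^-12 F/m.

E = 1.89×10^5 V/m

Choose a coaxial cylinder of radius r = 153 mm (arbitrary length L) as the Gaussian surface (r > 76.4 mm, enclosing both).
λ_enc = λ₁ + λ₂ = (2.84×10^-6) + (-1.23×10^-6) = 1.61e-6 C/m.
Gauss's law: E·2πrL = λ_enc L/ε₀.
E = |λ_enc|/(2πε₀r) = (1.61×10^-6)/(2π·8.85×10^-12·0.153) = 1.89×10^5 N/C.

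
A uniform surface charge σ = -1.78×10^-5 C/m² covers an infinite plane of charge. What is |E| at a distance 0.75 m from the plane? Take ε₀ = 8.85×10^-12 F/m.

By planar symmetry E is perpendicular to the sheet and uniform; use a Gaussian pillbox with flat faces of area A on each side of the sheet.
Only the two end caps contribute flux: Φ = 2EA. With Q_enc = σA, Gauss's law gives E = |σ|/(2ε₀).
E = |σ|/(2ε₀) = (1.78e-5)/(2·8.85×10^-12) = 1.01×10^6 N/C.

|E| ≈ 1.01×10^6 N/C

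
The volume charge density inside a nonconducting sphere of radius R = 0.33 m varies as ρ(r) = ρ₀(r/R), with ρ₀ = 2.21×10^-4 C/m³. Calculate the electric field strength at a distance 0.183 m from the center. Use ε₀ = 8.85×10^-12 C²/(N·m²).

By spherical symmetry E is radial; choose a Gaussian sphere of radius r = 0.183 m (r < R).
Integrate the density: Q_enc = 4π ∫₀^r ρ₀(r'/R)^1 r'² dr' = 4πρ₀ r^4/(4·R) = 2.36×10^-6 C.
Applying ∮E·dA = Q_enc/ε₀ with Φ = E(4πr²):
E = |Q_enc|/(4πε₀r²) = (2.36e-6)/(4π·8.85×10^-12·(0.183)²) = 6.34e5 N/C.

E ≈ 6.34×10^5 V/m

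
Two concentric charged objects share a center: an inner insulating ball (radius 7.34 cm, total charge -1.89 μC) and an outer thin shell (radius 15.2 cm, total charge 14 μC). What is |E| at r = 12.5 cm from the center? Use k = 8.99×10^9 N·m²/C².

By spherical symmetry E is radial; choose a Gaussian sphere of radius r = 12.5 cm (between the bodies, 7.34 cm < r < 15.2 cm).
Only the inner charge is enclosed; the outer shell contributes nothing inside itself. Q_enc = -1.89 μC = -1.89×10^-6 C.
Applying ∮E·dA = Q_enc/ε₀ with Φ = E(4πr²):
E = k|Q_enc|/r² = (8.99×10^9)(1.89e-6)/(0.125)² = 1.09×10^6 N/C.

|E| = 1.09×10^6 N/C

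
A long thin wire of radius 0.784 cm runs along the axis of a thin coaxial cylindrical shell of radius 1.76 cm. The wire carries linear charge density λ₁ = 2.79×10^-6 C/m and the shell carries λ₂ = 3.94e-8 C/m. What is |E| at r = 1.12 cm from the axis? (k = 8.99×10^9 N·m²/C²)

Take a coaxial cylindrical Gaussian surface of radius r = 1.12 cm and length L (between the conductors, 0.784 cm < r < 1.76 cm).
Only the inner wire is enclosed; the outer shell contributes nothing inside itself. λ_enc = λ₁ = 2.79×10^-6 C/m.
By Gauss's law (flux through the curved wall only), E·2πrL = λ_enc L/ε₀.
E = 2k|λ_enc|/r = 2(8.99×10^9)(2.79×10^-6)/(0.0112) = 4.48×10^6 N/C.

E = 4.48×10^6 N/C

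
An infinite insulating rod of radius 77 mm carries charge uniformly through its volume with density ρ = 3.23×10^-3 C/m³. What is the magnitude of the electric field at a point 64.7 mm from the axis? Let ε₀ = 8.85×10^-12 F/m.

By cylindrical symmetry E is radial; use a coaxial Gaussian cylinder of radius 64.7 mm and length L (r < R).
Enclosed charge per unit length: λ_enc = ρ·πr² = (3.23×10^-3)π(0.0647)² = 4.248×10^-5 C/m.
Gauss's law: E·2πrL = λ_enc L/ε₀.
E = |λ_enc|/(2πε₀r) = (4.248×10^-5)/(2π·8.85×10^-12·0.0647) = 1.18e7 N/C.

E ≈ 1.18×10^7 V/m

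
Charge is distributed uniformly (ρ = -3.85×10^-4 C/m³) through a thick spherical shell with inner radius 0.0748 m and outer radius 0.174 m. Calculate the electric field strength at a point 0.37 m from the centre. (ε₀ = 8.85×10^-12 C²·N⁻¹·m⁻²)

Take a concentric spherical Gaussian surface of radius r = 0.37 m (r > 0.174 m, enclosing the whole shell).
Q_enc = ρ·(4π/3)(b³ − a³) = (-3.85×10^-4)·(4π/3)·((0.174)³ − (0.0748)³) = -7.821×10^-6 C.
Applying ∮E·dA = Q_enc/ε₀ with Φ = E(4πr²):
E = |Q_enc|/(4πε₀r²) = (7.821e-6)/(4π·8.85×10^-12·(0.37)²) = 5.14×10^5 N/C.

E = 5.14×10^5 V/m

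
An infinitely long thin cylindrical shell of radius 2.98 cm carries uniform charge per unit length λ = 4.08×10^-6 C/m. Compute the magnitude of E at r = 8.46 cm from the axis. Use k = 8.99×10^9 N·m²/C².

By cylindrical symmetry E is radial; use a coaxial Gaussian cylinder of radius 8.46 cm and length L (r > 2.98 cm).
The full line charge is enclosed: λ_enc = 4.08×10^-6 C/m.
Since E is radial and uniform over the curved surface, Φ = E·2πrL = Q_enc/ε₀ = λ_enc L/ε₀.
E = 2k|λ_enc|/r = 2(8.99×10^9)(4.08×10^-6)/(0.0846) = 8.67×10^5 N/C.

E = 8.67e5 V/m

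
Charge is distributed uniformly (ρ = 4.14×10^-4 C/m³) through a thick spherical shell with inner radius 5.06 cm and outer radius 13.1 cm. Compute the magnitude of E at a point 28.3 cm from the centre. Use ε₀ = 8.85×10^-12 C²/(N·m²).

E ≈ 4.12×10^5 N/C

Take a concentric spherical Gaussian surface of radius r = 28.3 cm (r > 13.1 cm, enclosing the whole shell).
Q_enc = ρ·(4π/3)(b³ − a³) = (4.14e-4)·(4π/3)·((0.131)³ − (0.0506)³) = 3.674×10^-6 C.
Gauss's law: E·4πr² = Q_enc/ε₀.
E = |Q_enc|/(4πε₀r²) = (3.674e-6)/(4π·8.85×10^-12·(0.283)²) = 4.12×10^5 N/C.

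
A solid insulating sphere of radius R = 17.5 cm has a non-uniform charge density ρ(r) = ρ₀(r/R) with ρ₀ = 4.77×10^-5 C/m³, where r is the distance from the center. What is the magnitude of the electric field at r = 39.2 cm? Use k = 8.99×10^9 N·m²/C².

Use a concentric Gaussian sphere at r = 39.2 cm (r > R, all charge enclosed).
Q_enc = 4π ∫₀^R ρ₀(r'/R)^1 r'² dr' = 4πρ₀R³/4 = 8.031e-7 C.
Gauss's law: E·4πr² = Q_enc/ε₀.
E = k|Q_enc|/r² = (8.99×10^9)(8.031×10^-7)/(0.392)² = 4.70e4 N/C.

|E| ≈ 4.70×10^4 V/m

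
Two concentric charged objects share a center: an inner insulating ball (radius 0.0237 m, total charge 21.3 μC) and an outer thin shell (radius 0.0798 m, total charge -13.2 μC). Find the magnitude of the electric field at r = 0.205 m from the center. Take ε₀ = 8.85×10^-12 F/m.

Use a concentric Gaussian sphere at r = 0.205 m (r > 0.0798 m, enclosing both).
Q_enc = (21.3 μC) + (-13.2 μC) = 8.10e-6 C.
Since E is radial and uniform over the Gaussian sphere, Φ = E·4πr² = Q_enc/ε₀.
E = |Q_enc|/(4πε₀r²) = (8.10×10^-6)/(4π·8.85×10^-12·(0.205)²) = 1.73×10^6 N/C.

E ≈ 1.73×10^6 V/m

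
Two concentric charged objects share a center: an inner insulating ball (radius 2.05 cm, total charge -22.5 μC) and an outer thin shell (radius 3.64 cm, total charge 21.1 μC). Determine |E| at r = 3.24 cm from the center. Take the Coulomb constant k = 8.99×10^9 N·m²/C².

Use a concentric Gaussian sphere at r = 3.24 cm (between the bodies, 2.05 cm < r < 3.64 cm).
Only the inner charge is enclosed; the outer shell contributes nothing inside itself. Q_enc = -22.5 μC = -2.25×10^-5 C.
Applying ∮E·dA = Q_enc/ε₀ with Φ = E(4πr²):
E = k|Q_enc|/r² = (8.99×10^9)(2.25e-5)/(0.0324)² = 1.93×10^8 N/C.

E ≈ 1.93e8 N/C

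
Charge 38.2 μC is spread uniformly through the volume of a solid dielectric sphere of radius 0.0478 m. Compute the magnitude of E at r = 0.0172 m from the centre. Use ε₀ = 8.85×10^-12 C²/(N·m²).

|E| = 5.41×10^7 N/C

Symmetry ⇒ E = E(r) r̂. Gaussian sphere of radius r = 0.0172 m (r < R).
Only the charge within r is enclosed: Q_enc = Q·(r/R)³ = (38.2 μC)·(0.0172 m/0.0478 m)³ = 1.78e-6 C.
Since E is radial and uniform over the Gaussian sphere, Φ = E·4πr² = Q_enc/ε₀.
E = |Q_enc|/(4πε₀r²) = (1.78×10^-6)/(4π·8.85×10^-12·(0.0172)²) = 5.41×10^7 N/C.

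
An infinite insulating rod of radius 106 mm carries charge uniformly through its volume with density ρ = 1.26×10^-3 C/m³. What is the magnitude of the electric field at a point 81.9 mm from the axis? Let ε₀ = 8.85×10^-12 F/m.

5.83×10^6 N/C

Choose a coaxial cylinder of radius r = 81.9 mm (arbitrary length L) as the Gaussian surface (r < R).
Charge inside radius r per length L is ρ·πr²·L, so λ_enc = ρπr² = 2.655×10^-5 C/m.
Applying ∮E·dA = Q_enc/ε₀ with the end caps contributing no flux:
E = |λ_enc|/(2πε₀r) = (2.655×10^-5)/(2π·8.85×10^-12·0.0819) = 5.83×10^6 N/C.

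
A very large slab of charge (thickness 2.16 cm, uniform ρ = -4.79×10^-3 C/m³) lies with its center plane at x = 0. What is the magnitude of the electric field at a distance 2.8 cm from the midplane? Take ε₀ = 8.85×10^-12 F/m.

|E| ≈ 5.85e6 N/C

The point |x| = 2.8 cm lies outside the slab (half-thickness 0.0108 m). A symmetric pillbox spanning the full slab encloses Q_enc = ρ·d·A.
Flux = 2EA ⇒ E = |ρ|d/(2ε₀), independent of distance outside.
E = (4.79×10^-3)(0.0216)/(2·8.85×10^-12) = 5.85×10^6 N/C.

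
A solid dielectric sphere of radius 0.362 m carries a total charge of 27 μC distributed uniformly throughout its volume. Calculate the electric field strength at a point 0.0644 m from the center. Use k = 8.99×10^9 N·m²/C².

By spherical symmetry E is radial; choose a Gaussian sphere of radius r = 0.0644 m (r < R).
For a uniform sphere the enclosed fraction is (r/R)³, so Q_enc = (27 μC)(0.0644/0.362)³ = 1.52e-7 C.
By Gauss's law, ∮E·dA = E·4πr² = Q_enc/ε₀.
E = k|Q_enc|/r² = (8.99×10^9)(1.52×10^-7)/(0.0644)² = 3.30×10^5 N/C.

|E| ≈ 3.30×10^5 N/C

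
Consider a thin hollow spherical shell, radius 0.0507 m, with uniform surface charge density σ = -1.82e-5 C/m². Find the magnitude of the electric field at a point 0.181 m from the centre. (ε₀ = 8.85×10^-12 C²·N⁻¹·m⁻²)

Use a concentric Gaussian sphere at r = 0.181 m (r > 0.0507 m).
The entire shell is enclosed: Q_enc = σ·4πR² = (-1.82e-5)·4π·(0.0507)² = -5.879×10^-7 C.
By Gauss's law, ∮E·dA = E·4πr² = Q_enc/ε₀.
E = |Q_enc|/(4πε₀r²) = (5.879×10^-7)/(4π·8.85×10^-12·(0.181)²) = 1.61×10^5 N/C.

E ≈ 1.61e5 V/m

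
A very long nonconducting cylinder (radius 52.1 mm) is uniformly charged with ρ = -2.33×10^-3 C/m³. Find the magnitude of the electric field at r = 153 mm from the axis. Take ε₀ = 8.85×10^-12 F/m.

By cylindrical symmetry E is radial; use a coaxial Gaussian cylinder of radius 153 mm and length L (r > 52.1 mm, full cross-section enclosed).
λ_enc = ρ·πR² = (-2.33×10^-3)π(0.0521)² = -1.987×10^-5 C/m.
Gauss's law: E·2πrL = λ_enc L/ε₀.
E = |λ_enc|/(2πε₀r) = (1.987e-5)/(2π·8.85×10^-12·0.153) = 2.34×10^6 N/C.

E ≈ 2.34×10^6 V/m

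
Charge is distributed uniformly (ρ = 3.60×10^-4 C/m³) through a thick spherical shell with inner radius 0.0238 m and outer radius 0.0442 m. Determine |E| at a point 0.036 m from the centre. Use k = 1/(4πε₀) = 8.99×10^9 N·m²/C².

E ≈ 3.47×10^5 V/m

Symmetry ⇒ E = E(r) r̂. Gaussian sphere of radius r = 0.036 m (within the shell material, 0.0238 m < r < 0.0442 m).
Enclosed charge is the volume from a to r: Q_enc = (4π/3)ρ(r³ − a³) = 5.003×10^-8 C.
Since E is radial and uniform over the Gaussian sphere, Φ = E·4πr² = Q_enc/ε₀.
E = k|Q_enc|/r² = (8.99×10^9)(5.003×10^-8)/(0.036)² = 3.47e5 N/C.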